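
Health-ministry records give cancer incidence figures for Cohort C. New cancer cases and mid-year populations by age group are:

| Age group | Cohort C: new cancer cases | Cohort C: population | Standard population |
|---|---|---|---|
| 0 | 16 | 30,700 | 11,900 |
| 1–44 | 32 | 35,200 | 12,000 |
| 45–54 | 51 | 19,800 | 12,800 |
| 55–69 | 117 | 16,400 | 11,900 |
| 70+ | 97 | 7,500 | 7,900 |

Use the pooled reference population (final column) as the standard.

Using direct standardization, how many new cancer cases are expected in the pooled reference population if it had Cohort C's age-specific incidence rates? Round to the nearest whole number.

237

Age-specific rates per 100,000 for Cohort C: 52.12, 90.91, 257.58, 713.41, 1293.33.
Expected new cancer cases = Σ (standard pop × age-specific rate ÷ 100,000)
= 11,900×52.12/100,000 + 12,000×90.91/100,000 + 12,800×257.58/100,000 + 11,900×713.41/100,000 + 7,900×1293.33/100,000
= 6.20 + 10.91 + 32.97 + 84.90 + 102.17 = 237.15.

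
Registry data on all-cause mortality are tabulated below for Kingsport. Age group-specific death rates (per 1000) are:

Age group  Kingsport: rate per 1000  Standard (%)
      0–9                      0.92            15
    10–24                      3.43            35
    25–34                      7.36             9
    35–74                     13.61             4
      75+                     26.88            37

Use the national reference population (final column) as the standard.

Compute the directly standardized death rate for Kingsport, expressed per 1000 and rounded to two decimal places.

Standard weights: 0.15, 0.35, 0.09, 0.04, 0.37.
Standardized rate: 0.1500×0.92 + 0.3500×3.43 + 0.0900×7.36 + 0.0400×13.61 + 0.3700×26.88 = 12.4909 per 1000.

12.49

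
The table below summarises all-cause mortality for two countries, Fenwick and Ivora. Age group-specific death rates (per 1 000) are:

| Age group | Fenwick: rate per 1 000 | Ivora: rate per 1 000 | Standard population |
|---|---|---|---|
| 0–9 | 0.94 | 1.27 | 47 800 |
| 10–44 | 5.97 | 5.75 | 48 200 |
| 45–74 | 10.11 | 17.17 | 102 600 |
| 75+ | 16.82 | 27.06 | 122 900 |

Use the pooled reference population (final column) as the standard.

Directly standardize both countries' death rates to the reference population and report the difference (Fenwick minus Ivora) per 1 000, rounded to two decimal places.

Standard total = 321 500; weights = 0.1487, 0.1499, 0.3191, 0.3823.
Fenwick: 0.1487×0.94 + 0.1499×5.97 + 0.3191×10.11 + 0.3823×16.82 = 10.6910 per 1 000.
Ivora: 0.1487×1.27 + 0.1499×5.75 + 0.3191×17.17 + 0.3823×27.06 = 16.8746 per 1 000.
Difference = 10.6910 − 16.8746 = -6.1836.

-6.18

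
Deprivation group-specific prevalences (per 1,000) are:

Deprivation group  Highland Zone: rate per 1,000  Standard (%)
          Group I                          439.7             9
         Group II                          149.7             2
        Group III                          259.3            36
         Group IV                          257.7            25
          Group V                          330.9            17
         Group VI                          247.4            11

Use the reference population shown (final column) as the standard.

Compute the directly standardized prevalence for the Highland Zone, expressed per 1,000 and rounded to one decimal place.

Standard weights: 0.09, 0.02, 0.36, 0.25, 0.17, 0.11.
Standardized rate: 0.0900×439.7 + 0.0200×149.7 + 0.3600×259.3 + 0.2500×257.7 + 0.1700×330.9 + 0.1100×247.4 = 283.8070 per 1,000.

283.8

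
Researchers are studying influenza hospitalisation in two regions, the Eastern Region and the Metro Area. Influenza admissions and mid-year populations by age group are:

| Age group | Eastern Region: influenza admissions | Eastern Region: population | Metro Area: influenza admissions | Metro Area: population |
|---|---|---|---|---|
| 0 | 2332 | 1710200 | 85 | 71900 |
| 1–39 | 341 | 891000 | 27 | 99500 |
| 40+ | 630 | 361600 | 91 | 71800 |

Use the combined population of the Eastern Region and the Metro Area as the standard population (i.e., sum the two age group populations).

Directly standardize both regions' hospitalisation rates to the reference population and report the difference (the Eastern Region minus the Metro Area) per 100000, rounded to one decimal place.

Age-specific rates per 100000 for the Eastern Region: 136.36, 38.27, 174.23.
For the Metro Area: 118.22, 27.14, 126.74.
Combined standard total = 3206000; weights = 0.5559, 0.3090, 0.1352.
The Eastern Region: 0.5559×136.36 + 0.3090×38.27 + 0.1352×174.23 = 111.1733 per 100000.
The Metro Area: 0.5559×118.22 + 0.3090×27.14 + 0.1352×126.74 = 91.2311 per 100000.
Difference = 111.1733 − 91.2311 = 19.9422.

19.9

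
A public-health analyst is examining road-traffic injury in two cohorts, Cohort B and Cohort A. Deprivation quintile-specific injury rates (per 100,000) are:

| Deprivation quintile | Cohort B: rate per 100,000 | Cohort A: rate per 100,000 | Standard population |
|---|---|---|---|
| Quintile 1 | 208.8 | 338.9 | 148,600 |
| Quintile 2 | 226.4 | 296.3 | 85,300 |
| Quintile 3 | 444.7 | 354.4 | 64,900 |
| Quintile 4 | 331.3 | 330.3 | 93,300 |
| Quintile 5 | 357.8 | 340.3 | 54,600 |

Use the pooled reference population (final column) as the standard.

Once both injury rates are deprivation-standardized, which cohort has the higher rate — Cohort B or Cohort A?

Standard total = 446,700; weights = 0.3327, 0.1910, 0.1453, 0.2089, 0.1222.
Cohort B: 0.3327×208.8 + 0.1910×226.4 + 0.1453×444.7 + 0.2089×331.3 + 0.1222×357.8 = 290.2324 per 100,000.
Cohort A: 0.3327×338.9 + 0.1910×296.3 + 0.1453×354.4 + 0.2089×330.3 + 0.1222×340.3 = 331.3921 per 100,000.

Cohort A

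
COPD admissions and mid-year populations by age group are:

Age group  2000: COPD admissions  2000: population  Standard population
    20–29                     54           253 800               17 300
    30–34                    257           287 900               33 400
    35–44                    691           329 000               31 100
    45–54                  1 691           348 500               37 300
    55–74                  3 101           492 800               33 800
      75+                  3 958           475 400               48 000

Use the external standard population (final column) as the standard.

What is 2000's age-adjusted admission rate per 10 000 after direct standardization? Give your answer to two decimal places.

Age-specific rates per 10 000 for 2000: 2.13, 8.93, 21.00, 48.52, 62.93, 83.26.
Standard total = 200 900; weights = 0.0861, 0.1663, 0.1548, 0.1857, 0.1682, 0.2389.
Standardized rate: 0.0861×2.13 + 0.1663×8.93 + 0.1548×21.00 + 0.1857×48.52 + 0.1682×62.93 + 0.2389×83.26 = 44.4064 per 10 000.

44.41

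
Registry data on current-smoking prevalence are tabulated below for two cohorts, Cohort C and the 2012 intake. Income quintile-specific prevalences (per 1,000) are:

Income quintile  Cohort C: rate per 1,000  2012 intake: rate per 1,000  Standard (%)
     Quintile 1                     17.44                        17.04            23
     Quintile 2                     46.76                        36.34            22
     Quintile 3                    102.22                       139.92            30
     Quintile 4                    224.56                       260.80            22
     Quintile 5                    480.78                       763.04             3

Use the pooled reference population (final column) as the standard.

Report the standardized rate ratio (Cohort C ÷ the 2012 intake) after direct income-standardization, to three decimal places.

0.811

Standard weights: 0.23, 0.22, 0.30, 0.22, 0.03.
Cohort C: 0.2300×17.44 + 0.2200×46.76 + 0.3000×102.22 + 0.2200×224.56 + 0.0300×480.78 = 108.7910 per 1,000.
The 2012 intake: 0.2300×17.04 + 0.2200×36.34 + 0.3000×139.92 + 0.2200×260.80 + 0.0300×763.04 = 134.1572 per 1,000.
Ratio = 108.7910 ÷ 134.1572 = 0.81092.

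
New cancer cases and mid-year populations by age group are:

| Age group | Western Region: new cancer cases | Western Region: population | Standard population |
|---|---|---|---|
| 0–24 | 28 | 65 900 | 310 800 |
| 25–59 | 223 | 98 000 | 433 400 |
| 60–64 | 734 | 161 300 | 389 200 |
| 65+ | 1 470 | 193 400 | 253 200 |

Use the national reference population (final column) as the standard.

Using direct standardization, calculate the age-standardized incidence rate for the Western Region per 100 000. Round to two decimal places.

Age-specific rates per 100 000 for the Western Region: 42.49, 227.55, 455.05, 760.08.
Standard total = 1 386 600; weights = 0.2241, 0.3126, 0.2807, 0.1826.
Standardized rate: 0.2241×42.49 + 0.3126×227.55 + 0.2807×455.05 + 0.1826×760.08 = 347.1697 per 100 000.

347.17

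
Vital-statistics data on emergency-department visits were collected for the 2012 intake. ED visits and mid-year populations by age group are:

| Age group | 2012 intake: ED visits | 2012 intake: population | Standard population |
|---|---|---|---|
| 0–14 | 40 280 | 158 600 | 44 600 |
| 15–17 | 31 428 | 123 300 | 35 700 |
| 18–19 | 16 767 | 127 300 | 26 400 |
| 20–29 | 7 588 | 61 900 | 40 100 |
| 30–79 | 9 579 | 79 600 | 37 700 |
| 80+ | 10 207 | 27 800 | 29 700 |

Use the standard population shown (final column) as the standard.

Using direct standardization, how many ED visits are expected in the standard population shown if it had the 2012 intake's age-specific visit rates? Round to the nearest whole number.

44261

Age-specific rates per 1 000 for the 2012 intake: 253.972, 254.891, 131.712, 122.585, 120.339, 367.158.
Expected ED visits = Σ (standard pop × age-specific rate ÷ 1 000)
= 44 600×253.972/1 000 + 35 700×254.891/1 000 + 26 400×131.712/1 000 + 40 100×122.585/1 000 + 37 700×120.339/1 000 + 29 700×367.158/1 000
= 11327.16 + 9099.59 + 3477.21 + 4915.65 + 4536.79 + 10904.60 = 44261.00.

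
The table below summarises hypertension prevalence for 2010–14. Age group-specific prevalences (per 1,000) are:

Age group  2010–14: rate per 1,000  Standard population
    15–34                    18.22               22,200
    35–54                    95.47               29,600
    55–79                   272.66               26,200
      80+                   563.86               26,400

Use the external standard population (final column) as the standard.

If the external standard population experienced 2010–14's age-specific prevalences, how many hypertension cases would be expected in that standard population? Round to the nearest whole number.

25260

Expected hypertension cases = Σ (standard pop × age-specific rate ÷ 1,000)
= 22,200×18.22/1,000 + 29,600×95.47/1,000 + 26,200×272.66/1,000 + 26,400×563.86/1,000
= 404.48 + 2825.91 + 7143.69 + 14885.90 = 25259.99.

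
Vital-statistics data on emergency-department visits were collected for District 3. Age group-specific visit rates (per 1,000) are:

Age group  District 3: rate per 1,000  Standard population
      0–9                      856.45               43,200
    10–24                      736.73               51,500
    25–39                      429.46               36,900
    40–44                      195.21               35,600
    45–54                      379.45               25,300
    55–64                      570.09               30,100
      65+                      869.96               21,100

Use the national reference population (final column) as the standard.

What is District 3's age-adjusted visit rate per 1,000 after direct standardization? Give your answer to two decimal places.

Standard total = 243,700; weights = 0.1773, 0.2113, 0.1514, 0.1461, 0.1038, 0.1235, 0.0866.
Standardized rate: 0.1773×856.45 + 0.2113×736.73 + 0.1514×429.46 + 0.1461×195.21 + 0.1038×379.45 + 0.1235×570.09 + 0.0866×869.96 = 586.1827 per 1,000.

586.18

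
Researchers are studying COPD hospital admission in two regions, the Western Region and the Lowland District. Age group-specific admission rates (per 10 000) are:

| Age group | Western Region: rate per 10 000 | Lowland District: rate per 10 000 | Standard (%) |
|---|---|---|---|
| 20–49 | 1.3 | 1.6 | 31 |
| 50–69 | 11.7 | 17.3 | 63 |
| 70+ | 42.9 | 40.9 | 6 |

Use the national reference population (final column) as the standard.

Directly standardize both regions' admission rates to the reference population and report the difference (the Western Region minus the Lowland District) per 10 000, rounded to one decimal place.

-3.5

Standard weights: 0.31, 0.63, 0.06.
The Western Region: 0.3100×1.3 + 0.6300×11.7 + 0.0600×42.9 = 10.3480 per 10 000.
The Lowland District: 0.3100×1.6 + 0.6300×17.3 + 0.0600×40.9 = 13.8490 per 10 000.
Difference = 10.3480 − 13.8490 = -3.5010.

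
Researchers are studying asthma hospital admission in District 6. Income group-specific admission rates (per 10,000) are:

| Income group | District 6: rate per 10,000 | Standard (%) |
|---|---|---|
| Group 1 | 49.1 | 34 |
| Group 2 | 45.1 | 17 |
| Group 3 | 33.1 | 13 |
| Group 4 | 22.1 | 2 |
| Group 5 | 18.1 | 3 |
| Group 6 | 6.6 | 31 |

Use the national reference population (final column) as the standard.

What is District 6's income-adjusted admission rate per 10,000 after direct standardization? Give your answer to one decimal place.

Standard weights: 0.34, 0.17, 0.13, 0.02, 0.03, 0.31.
Standardized rate: 0.3400×49.1 + 0.1700×45.1 + 0.1300×33.1 + 0.0200×22.1 + 0.0300×18.1 + 0.3100×6.6 = 31.6950 per 10,000.

31.7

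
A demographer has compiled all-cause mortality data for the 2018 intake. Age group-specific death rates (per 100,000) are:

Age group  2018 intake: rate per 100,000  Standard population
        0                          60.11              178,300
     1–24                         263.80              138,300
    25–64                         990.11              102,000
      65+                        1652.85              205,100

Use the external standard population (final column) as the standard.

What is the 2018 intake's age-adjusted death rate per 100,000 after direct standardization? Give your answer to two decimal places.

781.13

Standard total = 623,700; weights = 0.2859, 0.2217, 0.1635, 0.3288.
Standardized rate: 0.2859×60.11 + 0.2217×263.80 + 0.1635×990.11 + 0.3288×1652.85 = 781.1318 per 100,000.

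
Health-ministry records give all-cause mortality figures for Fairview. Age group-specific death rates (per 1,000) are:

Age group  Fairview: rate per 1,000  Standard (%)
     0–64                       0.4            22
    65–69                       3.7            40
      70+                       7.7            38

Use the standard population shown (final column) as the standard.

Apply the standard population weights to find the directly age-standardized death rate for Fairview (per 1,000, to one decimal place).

4.5

Standard weights: 0.22, 0.40, 0.38.
Standardized rate: 0.2200×0.4 + 0.4000×3.7 + 0.3800×7.7 = 4.4940 per 1,000.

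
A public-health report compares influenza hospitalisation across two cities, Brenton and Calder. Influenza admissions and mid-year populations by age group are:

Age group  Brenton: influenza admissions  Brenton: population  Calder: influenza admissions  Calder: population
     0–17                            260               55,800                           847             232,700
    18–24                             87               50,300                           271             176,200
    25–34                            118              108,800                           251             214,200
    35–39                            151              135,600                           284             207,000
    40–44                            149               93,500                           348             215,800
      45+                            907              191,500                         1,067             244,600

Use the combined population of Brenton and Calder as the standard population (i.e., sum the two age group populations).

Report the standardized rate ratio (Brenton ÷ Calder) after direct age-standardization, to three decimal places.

Age-specific rates per 100,000 for Brenton: 465.95, 172.96, 108.46, 111.36, 159.36, 473.63.
For Calder: 363.99, 153.80, 117.18, 137.20, 161.26, 436.22.
Combined standard total = 1,926,000; weights = 0.1498, 0.1176, 0.1677, 0.1779, 0.1606, 0.2264.
Brenton: 0.1498×465.95 + 0.1176×172.96 + 0.1677×108.46 + 0.1779×111.36 + 0.1606×159.36 + 0.2264×473.63 = 260.9677 per 100,000.
Calder: 0.1498×363.99 + 0.1176×153.80 + 0.1677×117.18 + 0.1779×137.20 + 0.1606×161.26 + 0.2264×436.22 = 241.3367 per 100,000.
Ratio = 260.9677 ÷ 241.3367 = 1.08134.

1.081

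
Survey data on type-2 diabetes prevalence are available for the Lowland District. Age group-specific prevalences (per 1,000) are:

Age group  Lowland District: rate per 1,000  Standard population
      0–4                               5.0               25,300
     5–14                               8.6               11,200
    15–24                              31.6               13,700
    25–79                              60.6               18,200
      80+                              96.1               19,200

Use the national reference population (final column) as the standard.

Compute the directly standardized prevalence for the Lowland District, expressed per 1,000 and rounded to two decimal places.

41.14

Standard total = 87,600; weights = 0.2888, 0.1279, 0.1564, 0.2078, 0.2192.
Standardized rate: 0.2888×5.0 + 0.1279×8.6 + 0.1564×31.6 + 0.2078×60.6 + 0.2192×96.1 = 41.1390 per 1,000.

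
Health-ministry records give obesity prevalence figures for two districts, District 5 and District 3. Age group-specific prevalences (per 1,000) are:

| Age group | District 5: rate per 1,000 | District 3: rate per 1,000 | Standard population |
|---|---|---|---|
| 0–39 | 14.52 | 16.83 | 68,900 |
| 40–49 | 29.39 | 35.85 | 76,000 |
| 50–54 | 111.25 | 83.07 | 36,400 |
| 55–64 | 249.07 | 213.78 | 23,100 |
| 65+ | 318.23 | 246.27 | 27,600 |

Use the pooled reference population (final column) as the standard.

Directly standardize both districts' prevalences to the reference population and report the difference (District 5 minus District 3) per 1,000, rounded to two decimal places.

Standard total = 232,000; weights = 0.2970, 0.3276, 0.1569, 0.0996, 0.1190.
District 5: 0.2970×14.52 + 0.3276×29.39 + 0.1569×111.25 + 0.0996×249.07 + 0.1190×318.23 = 94.0527 per 1,000.
District 3: 0.2970×16.83 + 0.3276×35.85 + 0.1569×83.07 + 0.0996×213.78 + 0.1190×246.27 = 80.3591 per 1,000.
Difference = 94.0527 − 80.3591 = 13.6937.

13.69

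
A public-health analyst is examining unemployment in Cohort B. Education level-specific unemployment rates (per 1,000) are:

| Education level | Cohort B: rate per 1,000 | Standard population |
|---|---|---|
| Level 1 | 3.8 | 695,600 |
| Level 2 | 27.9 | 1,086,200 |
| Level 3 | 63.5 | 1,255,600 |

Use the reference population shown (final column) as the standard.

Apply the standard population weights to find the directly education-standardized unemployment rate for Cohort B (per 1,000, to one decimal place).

37.1

Standard total = 3,037,400; weights = 0.2290, 0.3576, 0.4134.
Standardized rate: 0.2290×3.8 + 0.3576×27.9 + 0.4134×63.5 = 37.0971 per 1,000.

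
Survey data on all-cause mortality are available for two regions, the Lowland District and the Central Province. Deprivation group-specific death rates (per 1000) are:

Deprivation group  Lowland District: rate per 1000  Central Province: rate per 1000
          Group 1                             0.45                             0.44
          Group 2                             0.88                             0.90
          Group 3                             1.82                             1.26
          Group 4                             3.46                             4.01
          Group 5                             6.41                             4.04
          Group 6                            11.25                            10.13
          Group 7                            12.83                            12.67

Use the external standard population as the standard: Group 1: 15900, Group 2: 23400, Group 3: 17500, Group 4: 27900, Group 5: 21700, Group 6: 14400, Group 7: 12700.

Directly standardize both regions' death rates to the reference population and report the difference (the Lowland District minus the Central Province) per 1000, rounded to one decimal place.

0.5

Standard total = 133500; weights = 0.1191, 0.1753, 0.1311, 0.2090, 0.1625, 0.1079, 0.0951.
The Lowland District: 0.1191×0.45 + 0.1753×0.88 + 0.1311×1.82 + 0.2090×3.46 + 0.1625×6.41 + 0.1079×11.25 + 0.0951×12.83 = 4.6455 per 1000.
The Central Province: 0.1191×0.44 + 0.1753×0.90 + 0.1311×1.26 + 0.2090×4.01 + 0.1625×4.04 + 0.1079×10.13 + 0.0951×12.67 = 4.1680 per 1000.
Difference = 4.6455 − 4.1680 = 0.4774.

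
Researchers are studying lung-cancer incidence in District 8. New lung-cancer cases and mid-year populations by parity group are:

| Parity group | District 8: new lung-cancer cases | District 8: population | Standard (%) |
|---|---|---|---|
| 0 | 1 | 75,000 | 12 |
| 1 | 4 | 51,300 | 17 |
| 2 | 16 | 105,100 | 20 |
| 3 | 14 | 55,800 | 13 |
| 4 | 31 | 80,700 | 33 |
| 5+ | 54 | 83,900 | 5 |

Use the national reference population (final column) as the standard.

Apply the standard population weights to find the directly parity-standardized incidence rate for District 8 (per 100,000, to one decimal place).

23.7

Parity-specific rates per 100,000 for District 8: 1.33, 7.80, 15.22, 25.09, 38.41, 64.36.
Standard weights: 0.12, 0.17, 0.20, 0.13, 0.33, 0.05.
Standardized rate: 0.1200×1.33 + 0.1700×7.80 + 0.2000×15.22 + 0.1300×25.09 + 0.3300×38.41 + 0.0500×64.36 = 23.6866 per 100,000.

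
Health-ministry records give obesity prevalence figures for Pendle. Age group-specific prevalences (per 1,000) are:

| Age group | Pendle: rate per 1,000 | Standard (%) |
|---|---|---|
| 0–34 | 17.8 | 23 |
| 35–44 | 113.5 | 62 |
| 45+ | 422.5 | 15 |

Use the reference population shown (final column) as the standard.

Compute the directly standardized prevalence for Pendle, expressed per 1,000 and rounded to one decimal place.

137.8

Standard weights: 0.23, 0.62, 0.15.
Standardized rate: 0.2300×17.8 + 0.6200×113.5 + 0.1500×422.5 = 137.8390 per 1,000.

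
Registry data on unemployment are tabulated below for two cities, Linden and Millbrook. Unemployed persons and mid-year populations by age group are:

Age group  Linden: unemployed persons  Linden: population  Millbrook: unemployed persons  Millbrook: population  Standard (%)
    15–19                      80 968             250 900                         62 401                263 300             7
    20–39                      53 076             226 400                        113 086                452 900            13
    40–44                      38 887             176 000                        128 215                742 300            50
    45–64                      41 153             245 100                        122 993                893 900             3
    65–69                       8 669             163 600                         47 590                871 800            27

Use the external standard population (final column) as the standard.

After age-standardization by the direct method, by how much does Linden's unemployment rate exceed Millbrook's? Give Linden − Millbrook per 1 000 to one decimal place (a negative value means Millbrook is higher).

28.6

Age-specific rates per 1 000 for Linden: 322.710, 234.435, 220.949, 167.903, 52.989.
For Millbrook: 236.996, 249.693, 172.727, 137.591, 54.588.
Standard weights: 0.07, 0.13, 0.50, 0.03, 0.27.
Linden: 0.0700×322.710 + 0.1300×234.435 + 0.5000×220.949 + 0.0300×167.903 + 0.2700×52.989 = 182.8848 per 1 000.
Millbrook: 0.0700×236.996 + 0.1300×249.693 + 0.5000×172.727 + 0.0300×137.591 + 0.2700×54.588 = 154.2797 per 1 000.
Difference = 182.8848 − 154.2797 = 28.6051.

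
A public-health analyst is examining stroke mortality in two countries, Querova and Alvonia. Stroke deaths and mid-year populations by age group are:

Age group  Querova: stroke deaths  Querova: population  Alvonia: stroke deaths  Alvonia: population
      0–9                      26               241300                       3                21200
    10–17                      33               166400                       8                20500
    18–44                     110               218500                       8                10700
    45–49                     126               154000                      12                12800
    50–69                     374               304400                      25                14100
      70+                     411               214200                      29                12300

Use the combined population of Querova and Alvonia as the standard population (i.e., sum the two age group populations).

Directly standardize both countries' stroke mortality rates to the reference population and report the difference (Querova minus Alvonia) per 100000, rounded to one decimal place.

-28.3

Age-specific rates per 100000 for Querova: 10.77, 19.83, 50.34, 81.82, 122.86, 191.88.
For Alvonia: 14.15, 39.02, 74.77, 93.75, 177.30, 235.77.
Combined standard total = 1390400; weights = 0.1888, 0.1344, 0.1648, 0.1200, 0.2291, 0.1629.
Querova: 0.1888×10.77 + 0.1344×19.83 + 0.1648×50.34 + 0.1200×81.82 + 0.2291×122.86 + 0.1629×191.88 = 82.2162 per 100000.
Alvonia: 0.1888×14.15 + 0.1344×39.02 + 0.1648×74.77 + 0.1200×93.75 + 0.2291×177.30 + 0.1629×235.77 = 110.5123 per 100000.
Difference = 82.2162 − 110.5123 = -28.2961.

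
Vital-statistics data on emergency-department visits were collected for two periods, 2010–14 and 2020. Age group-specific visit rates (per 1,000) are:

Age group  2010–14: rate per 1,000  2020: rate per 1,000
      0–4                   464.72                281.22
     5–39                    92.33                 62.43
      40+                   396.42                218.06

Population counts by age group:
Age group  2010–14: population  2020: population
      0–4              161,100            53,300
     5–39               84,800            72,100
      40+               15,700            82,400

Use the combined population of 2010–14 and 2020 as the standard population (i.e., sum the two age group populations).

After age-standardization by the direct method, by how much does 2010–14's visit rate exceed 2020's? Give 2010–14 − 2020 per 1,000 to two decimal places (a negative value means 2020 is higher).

131.08

Combined standard total = 469,400; weights = 0.4568, 0.3343, 0.2090.
2010–14: 0.4568×464.72 + 0.3343×92.33 + 0.2090×396.42 = 325.9722 per 1,000.
2020: 0.4568×281.22 + 0.3343×62.43 + 0.2090×218.06 = 194.8882 per 1,000.
Difference = 325.9722 − 194.8882 = 131.0840.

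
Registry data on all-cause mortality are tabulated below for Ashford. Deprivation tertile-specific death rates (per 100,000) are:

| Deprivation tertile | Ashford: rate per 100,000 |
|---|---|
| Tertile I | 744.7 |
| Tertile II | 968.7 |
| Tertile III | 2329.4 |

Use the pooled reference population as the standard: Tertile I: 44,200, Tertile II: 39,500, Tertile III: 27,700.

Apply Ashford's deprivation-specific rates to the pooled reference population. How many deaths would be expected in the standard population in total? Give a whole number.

1357

Expected deaths = Σ (standard pop × deprivation-specific rate ÷ 100,000)
= 44,200×744.7/100,000 + 39,500×968.7/100,000 + 27,700×2329.4/100,000
= 329.16 + 382.64 + 645.24 = 1357.04.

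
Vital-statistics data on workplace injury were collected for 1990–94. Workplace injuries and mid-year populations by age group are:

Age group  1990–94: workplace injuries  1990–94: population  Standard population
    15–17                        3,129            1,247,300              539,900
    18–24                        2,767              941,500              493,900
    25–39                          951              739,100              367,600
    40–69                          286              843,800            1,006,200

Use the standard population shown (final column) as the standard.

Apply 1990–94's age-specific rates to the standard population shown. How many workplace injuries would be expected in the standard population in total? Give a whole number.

3620

Age-specific rates per 10,000 for 1990–94: 25.09, 29.39, 12.87, 3.39.
Expected workplace injuries = Σ (standard pop × age-specific rate ÷ 10,000)
= 539,900×25.09/10,000 + 493,900×29.39/10,000 + 367,600×12.87/10,000 + 1,006,200×3.39/10,000
= 1354.40 + 1451.54 + 472.99 + 341.04 = 3619.97.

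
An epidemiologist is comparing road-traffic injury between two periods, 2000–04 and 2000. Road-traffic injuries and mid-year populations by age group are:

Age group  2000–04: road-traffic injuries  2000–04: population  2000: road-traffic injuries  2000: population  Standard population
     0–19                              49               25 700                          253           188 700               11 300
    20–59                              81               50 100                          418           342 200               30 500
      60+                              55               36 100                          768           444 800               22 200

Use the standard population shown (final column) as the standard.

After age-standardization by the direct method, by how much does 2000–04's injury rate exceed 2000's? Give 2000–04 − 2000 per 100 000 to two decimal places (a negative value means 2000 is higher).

Age-specific rates per 100 000 for 2000–04: 190.66, 161.68, 152.35.
For 2000: 134.08, 122.15, 172.66.
Standard total = 64 000; weights = 0.1766, 0.4766, 0.3469.
2000–04: 0.1766×190.66 + 0.4766×161.68 + 0.3469×152.35 = 163.5607 per 100 000.
2000: 0.1766×134.08 + 0.4766×122.15 + 0.3469×172.66 = 141.7772 per 100 000.
Difference = 163.5607 − 141.7772 = 21.7835.

21.78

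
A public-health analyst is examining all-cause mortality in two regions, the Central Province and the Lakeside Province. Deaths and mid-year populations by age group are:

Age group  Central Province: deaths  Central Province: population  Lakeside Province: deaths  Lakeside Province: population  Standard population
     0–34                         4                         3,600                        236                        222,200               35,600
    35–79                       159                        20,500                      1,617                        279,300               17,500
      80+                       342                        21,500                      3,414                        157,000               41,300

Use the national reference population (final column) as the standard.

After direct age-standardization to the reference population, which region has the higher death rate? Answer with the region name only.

Age-specific rates per 1,000 for the Central Province: 1.111, 7.756, 15.907.
For the Lakeside Province: 1.062, 5.789, 21.745.
Standard total = 94,400; weights = 0.3771, 0.1854, 0.4375.
The Central Province: 0.3771×1.111 + 0.1854×7.756 + 0.4375×15.907 = 8.8162 per 1,000.
The Lakeside Province: 0.3771×1.062 + 0.1854×5.789 + 0.4375×21.745 = 10.9873 per 1,000.
The crude rates (11.07 vs 8.00) would put the Central Province higher, but that reflects its age composition; once standardized to a common age structure, the Lakeside Province has the higher underlying rate.

Lakeside Province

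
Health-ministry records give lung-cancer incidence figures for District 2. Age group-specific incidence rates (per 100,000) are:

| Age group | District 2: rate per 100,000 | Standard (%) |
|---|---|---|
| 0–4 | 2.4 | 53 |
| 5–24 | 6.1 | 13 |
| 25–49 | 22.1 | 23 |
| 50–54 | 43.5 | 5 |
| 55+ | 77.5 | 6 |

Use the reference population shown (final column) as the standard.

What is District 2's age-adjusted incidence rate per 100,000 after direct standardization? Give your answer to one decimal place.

Standard weights: 0.53, 0.13, 0.23, 0.05, 0.06.
Standardized rate: 0.5300×2.4 + 0.1300×6.1 + 0.2300×22.1 + 0.0500×43.5 + 0.0600×77.5 = 13.9730 per 100,000.

14.0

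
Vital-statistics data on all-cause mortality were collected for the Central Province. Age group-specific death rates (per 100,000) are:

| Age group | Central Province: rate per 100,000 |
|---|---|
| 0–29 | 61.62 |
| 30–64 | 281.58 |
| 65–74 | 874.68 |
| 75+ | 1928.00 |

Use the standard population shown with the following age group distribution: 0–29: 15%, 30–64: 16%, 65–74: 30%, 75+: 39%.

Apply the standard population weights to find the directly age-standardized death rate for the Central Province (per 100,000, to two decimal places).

1068.62

Standard weights: 0.15, 0.16, 0.30, 0.39.
Standardized rate: 0.1500×61.62 + 0.1600×281.58 + 0.3000×874.68 + 0.3900×1928.00 = 1068.6198 per 100,000.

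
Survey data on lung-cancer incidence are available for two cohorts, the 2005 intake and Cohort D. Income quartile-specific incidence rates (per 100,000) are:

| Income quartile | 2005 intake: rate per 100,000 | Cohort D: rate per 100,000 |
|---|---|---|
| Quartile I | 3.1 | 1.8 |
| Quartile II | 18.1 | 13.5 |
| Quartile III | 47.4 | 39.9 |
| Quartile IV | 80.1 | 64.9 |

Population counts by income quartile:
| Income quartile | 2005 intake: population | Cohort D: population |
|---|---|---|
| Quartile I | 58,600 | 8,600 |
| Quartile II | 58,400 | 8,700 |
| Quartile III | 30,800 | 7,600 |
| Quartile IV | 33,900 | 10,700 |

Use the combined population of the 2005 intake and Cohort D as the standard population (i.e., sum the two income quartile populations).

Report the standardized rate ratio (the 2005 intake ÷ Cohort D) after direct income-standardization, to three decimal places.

Combined standard total = 217,300; weights = 0.3092, 0.3088, 0.1767, 0.2052.
The 2005 intake: 0.3092×3.1 + 0.3088×18.1 + 0.1767×47.4 + 0.2052×80.1 = 31.3642 per 100,000.
Cohort D: 0.3092×1.8 + 0.3088×13.5 + 0.1767×39.9 + 0.2052×64.9 = 25.0967 per 100,000.
Ratio = 31.3642 ÷ 25.0967 = 1.24974.

1.250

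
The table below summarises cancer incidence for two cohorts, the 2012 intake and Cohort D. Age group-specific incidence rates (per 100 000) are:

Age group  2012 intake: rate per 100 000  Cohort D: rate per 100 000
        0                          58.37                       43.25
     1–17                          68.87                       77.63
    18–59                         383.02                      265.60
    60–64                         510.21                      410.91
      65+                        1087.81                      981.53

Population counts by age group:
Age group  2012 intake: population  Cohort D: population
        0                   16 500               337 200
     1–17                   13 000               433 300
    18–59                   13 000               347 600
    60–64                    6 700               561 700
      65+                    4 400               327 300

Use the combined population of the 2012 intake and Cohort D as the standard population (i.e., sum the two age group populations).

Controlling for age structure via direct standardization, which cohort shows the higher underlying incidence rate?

2012 intake

Combined standard total = 2 060 700; weights = 0.1716, 0.2166, 0.1750, 0.2758, 0.1610.
The 2012 intake: 0.1716×58.37 + 0.2166×68.87 + 0.1750×383.02 + 0.2758×510.21 + 0.1610×1087.81 = 407.7882 per 100 000.
Cohort D: 0.1716×43.25 + 0.2166×77.63 + 0.1750×265.60 + 0.2758×410.91 + 0.1610×981.53 = 342.0459 per 100 000.
The crude rates (280.64 vs 345.08) would put Cohort D higher, but that reflects its age composition; once standardized to a common age structure, the 2012 intake has the higher underlying rate.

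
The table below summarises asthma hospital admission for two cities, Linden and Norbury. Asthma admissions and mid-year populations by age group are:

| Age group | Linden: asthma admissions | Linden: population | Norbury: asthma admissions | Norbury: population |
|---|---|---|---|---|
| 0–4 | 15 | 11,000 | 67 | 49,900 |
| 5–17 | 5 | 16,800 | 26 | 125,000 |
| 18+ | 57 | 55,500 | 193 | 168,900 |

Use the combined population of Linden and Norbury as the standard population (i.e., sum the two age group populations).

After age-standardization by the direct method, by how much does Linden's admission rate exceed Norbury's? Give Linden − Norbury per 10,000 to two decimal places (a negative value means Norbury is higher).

Age-specific rates per 10,000 for Linden: 13.64, 2.98, 10.27.
For Norbury: 13.43, 2.08, 11.43.
Combined standard total = 427,100; weights = 0.1426, 0.3320, 0.5254.
Linden: 0.1426×13.64 + 0.3320×2.98 + 0.5254×10.27 = 8.3286 per 10,000.
Norbury: 0.1426×13.43 + 0.3320×2.08 + 0.5254×11.43 = 8.6088 per 10,000.
Difference = 8.3286 − 8.6088 = -0.2803.

-0.28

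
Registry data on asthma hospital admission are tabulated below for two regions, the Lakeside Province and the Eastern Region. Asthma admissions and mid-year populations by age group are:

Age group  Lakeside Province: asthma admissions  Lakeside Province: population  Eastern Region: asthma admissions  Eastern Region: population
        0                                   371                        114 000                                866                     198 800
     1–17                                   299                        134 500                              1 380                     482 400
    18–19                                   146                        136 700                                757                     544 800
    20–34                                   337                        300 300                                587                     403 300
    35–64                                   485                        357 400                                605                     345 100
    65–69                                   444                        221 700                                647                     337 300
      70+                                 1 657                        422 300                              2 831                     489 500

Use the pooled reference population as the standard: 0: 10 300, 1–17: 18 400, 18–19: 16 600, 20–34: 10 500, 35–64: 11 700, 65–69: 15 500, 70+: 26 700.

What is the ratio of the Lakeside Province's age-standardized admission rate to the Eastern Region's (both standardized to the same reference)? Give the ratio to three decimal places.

Age-specific rates per 10 000 for the Lakeside Province: 32.54, 22.23, 10.68, 11.22, 13.57, 20.03, 39.24.
For the Eastern Region: 43.56, 28.61, 13.90, 14.55, 17.53, 19.18, 57.83.
Standard total = 109 700; weights = 0.0939, 0.1677, 0.1513, 0.0957, 0.1067, 0.1413, 0.2434.
The Lakeside Province: 0.0939×32.54 + 0.1677×22.23 + 0.1513×10.68 + 0.0957×11.22 + 0.1067×13.57 + 0.1413×20.03 + 0.2434×39.24 = 23.3017 per 10 000.
The Eastern Region: 0.0939×43.56 + 0.1677×28.61 + 0.1513×13.90 + 0.0957×14.55 + 0.1067×17.53 + 0.1413×19.18 + 0.2434×57.83 = 31.0405 per 10 000.
Ratio = 23.3017 ÷ 31.0405 = 0.75069.

0.751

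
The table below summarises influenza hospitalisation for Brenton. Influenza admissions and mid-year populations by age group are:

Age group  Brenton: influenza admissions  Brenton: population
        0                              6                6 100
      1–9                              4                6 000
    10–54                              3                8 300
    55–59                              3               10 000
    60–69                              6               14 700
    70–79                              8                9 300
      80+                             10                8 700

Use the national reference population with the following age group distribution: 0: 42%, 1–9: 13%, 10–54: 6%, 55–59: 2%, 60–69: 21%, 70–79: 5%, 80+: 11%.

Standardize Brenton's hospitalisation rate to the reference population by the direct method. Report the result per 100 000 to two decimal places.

Age-specific rates per 100 000 for Brenton: 98.36, 66.67, 36.14, 30.00, 40.82, 86.02, 114.94.
Standard weights: 0.42, 0.13, 0.06, 0.02, 0.21, 0.05, 0.11.
Standardized rate: 0.4200×98.36 + 0.1300×66.67 + 0.0600×36.14 + 0.0200×30.00 + 0.2100×40.82 + 0.0500×86.02 + 0.1100×114.94 = 78.2630 per 100 000.

78.26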